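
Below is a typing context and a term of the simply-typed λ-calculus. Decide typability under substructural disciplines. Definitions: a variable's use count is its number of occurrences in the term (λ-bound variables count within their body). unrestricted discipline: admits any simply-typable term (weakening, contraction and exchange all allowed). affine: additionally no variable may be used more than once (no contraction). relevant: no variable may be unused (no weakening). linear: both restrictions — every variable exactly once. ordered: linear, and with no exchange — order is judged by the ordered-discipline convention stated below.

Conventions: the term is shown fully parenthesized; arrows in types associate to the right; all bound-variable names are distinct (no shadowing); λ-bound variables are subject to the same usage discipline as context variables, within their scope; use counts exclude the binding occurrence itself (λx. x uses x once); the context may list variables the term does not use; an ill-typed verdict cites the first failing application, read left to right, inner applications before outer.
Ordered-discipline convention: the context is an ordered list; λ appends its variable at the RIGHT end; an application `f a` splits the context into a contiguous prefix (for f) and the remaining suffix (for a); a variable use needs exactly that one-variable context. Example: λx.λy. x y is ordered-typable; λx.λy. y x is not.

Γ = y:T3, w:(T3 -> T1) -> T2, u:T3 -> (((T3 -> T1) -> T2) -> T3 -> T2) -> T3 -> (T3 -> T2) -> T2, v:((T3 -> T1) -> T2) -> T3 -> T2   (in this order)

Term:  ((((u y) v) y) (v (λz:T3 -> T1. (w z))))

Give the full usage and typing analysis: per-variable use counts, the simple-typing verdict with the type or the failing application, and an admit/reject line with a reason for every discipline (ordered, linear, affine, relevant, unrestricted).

usage: y ×2; w ×1; u ×1; v ×2; z (bound) ×1
order of uses: u, y, v, y, v, w, z
typing: well-typed — term : T2
ordered: ✗, repeated use of y ×2, v ×2
linear: ✗, repeated use of y ×2, v ×2
affine: ✗, repeated use of y ×2, v ×2
relevant: ✓, y, w, u, v, z: all used, weakening unneeded
unrestricted: ✓, type-checks (T2) and nothing is barred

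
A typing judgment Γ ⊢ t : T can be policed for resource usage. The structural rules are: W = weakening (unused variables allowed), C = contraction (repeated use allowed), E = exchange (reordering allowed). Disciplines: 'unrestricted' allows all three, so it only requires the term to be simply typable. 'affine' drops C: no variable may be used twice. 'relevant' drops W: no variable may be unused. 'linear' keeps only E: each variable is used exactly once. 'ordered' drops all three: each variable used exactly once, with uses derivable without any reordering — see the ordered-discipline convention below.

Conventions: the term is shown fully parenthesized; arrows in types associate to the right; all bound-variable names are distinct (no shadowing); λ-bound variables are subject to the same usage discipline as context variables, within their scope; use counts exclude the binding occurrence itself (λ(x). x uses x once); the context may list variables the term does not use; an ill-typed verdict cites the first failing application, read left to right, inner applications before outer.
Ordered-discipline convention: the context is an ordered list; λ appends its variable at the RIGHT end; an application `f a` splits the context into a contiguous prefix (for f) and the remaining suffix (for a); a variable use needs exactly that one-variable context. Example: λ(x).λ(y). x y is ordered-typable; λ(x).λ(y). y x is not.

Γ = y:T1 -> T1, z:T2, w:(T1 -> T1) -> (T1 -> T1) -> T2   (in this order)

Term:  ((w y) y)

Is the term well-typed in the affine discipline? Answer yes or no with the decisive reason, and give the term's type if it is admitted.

no — uses contraction: y ×2
use counts: y: 2×; z: 0×; w: 1×
uses in reading order: w, y, y
typing: ✓ — T2
all disciplines: ordered ✗; linear ✗; affine ✗; relevant ✗; unrestricted ✓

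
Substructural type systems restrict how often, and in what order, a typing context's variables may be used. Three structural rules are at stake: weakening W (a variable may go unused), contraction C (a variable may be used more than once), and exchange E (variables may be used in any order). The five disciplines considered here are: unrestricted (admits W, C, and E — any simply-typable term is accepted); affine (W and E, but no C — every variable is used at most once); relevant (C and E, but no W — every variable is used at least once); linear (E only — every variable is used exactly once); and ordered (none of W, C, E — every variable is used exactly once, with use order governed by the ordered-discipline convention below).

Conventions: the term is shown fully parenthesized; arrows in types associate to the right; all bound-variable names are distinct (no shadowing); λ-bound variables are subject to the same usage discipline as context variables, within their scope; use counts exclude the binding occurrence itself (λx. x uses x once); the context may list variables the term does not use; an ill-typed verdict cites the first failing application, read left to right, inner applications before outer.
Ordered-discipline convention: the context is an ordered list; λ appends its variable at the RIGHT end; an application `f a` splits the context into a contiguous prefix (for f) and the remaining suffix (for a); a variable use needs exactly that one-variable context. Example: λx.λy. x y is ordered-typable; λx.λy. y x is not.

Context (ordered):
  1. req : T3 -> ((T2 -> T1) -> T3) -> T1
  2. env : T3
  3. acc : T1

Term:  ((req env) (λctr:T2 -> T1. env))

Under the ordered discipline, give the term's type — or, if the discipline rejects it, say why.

not well-typed under ordered — env ×2 used more than once (contraction); unused: acc, ctr — weakening required
variable uses: req=1; env=2; acc=0; ctr [bound]=0
left-to-right use order: req, env, env
typing: well-typed at T1
summary: ordered ✗ | linear ✗ | affine ✗ | relevant ✗ | unrestricted ✓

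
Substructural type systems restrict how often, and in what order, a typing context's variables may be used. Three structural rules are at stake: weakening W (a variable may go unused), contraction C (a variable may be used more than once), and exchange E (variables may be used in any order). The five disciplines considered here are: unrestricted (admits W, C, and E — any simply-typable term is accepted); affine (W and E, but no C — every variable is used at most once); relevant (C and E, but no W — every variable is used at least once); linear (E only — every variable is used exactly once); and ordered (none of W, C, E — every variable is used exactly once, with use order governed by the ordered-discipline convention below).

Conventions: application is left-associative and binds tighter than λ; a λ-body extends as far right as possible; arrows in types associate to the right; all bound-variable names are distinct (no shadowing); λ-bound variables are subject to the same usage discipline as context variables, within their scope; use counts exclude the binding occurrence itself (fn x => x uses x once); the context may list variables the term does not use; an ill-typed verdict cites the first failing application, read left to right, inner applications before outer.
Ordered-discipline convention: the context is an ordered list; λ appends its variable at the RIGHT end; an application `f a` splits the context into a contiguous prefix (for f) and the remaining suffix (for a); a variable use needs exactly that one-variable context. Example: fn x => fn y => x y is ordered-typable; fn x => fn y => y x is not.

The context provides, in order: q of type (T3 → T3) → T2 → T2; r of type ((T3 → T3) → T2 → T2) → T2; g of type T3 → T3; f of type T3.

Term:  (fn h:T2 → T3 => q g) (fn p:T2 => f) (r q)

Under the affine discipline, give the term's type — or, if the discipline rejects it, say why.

not well-typed under affine — q ×2 used more than once (contraction)
counts: q: 2, r: 1, g: 1, f: 1, h [bound]: 0, p [bound]: 0
order of uses: q, g, f, r, q
typing: well-typed — term : T2
per-discipline verdicts: ordered ✗ | linear ✗ | affine ✗ | relevant ✗ | unrestricted ✓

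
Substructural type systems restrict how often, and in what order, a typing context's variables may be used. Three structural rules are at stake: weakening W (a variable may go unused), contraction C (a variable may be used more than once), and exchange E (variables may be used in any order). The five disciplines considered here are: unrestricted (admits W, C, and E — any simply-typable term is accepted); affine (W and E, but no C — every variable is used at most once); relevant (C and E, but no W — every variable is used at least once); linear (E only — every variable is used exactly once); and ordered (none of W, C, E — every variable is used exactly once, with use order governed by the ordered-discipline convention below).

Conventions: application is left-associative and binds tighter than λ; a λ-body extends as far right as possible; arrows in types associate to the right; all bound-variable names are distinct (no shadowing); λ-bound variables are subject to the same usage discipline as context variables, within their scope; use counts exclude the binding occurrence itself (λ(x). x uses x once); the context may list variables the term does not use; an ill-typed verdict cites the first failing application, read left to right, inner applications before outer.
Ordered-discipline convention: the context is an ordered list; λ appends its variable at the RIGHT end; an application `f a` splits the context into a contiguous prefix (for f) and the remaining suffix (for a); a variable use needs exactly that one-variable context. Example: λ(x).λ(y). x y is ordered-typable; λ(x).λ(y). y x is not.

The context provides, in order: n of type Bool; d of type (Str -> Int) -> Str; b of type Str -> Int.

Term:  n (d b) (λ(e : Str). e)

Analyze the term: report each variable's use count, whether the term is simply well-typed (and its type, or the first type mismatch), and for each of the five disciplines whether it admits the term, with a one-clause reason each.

use counts: n ×1; d ×1; b ×1; e (bound) ×1
uses in reading order: n, d, b, e
typing: ill-typed: non-function type Bool applied to an argument
ordered: ✗ — fails simple typing
linear: ✗ — a type mismatch blocks all five
affine: ✗ — the type mismatch rejects it
relevant: ✗ — not simply typable
unrestricted: ✗ — fails simple typing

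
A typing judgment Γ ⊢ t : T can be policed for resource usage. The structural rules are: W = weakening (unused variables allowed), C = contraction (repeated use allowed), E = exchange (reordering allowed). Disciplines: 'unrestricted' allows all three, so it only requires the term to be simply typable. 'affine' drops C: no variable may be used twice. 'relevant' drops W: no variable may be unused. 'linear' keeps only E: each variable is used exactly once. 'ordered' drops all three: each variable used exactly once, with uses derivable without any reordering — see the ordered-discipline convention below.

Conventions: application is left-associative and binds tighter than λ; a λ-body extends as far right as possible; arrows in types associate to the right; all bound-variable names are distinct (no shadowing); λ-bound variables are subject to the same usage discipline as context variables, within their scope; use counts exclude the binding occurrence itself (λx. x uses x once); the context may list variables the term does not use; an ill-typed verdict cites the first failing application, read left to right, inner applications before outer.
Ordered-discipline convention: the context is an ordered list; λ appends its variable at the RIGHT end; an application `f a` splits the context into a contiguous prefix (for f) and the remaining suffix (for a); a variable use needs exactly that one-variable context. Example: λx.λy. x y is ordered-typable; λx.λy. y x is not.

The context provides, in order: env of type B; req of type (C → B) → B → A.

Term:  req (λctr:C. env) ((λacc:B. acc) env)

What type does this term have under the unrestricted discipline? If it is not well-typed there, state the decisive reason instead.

term : A
use counts: env ×2; req ×1; ctr (bound) ×0; acc (bound) ×1
left-to-right use order: req, env, acc, env
typing: well-typed at A
summary: ordered ✗; linear ✗; affine ✗; relevant ✗; unrestricted ✓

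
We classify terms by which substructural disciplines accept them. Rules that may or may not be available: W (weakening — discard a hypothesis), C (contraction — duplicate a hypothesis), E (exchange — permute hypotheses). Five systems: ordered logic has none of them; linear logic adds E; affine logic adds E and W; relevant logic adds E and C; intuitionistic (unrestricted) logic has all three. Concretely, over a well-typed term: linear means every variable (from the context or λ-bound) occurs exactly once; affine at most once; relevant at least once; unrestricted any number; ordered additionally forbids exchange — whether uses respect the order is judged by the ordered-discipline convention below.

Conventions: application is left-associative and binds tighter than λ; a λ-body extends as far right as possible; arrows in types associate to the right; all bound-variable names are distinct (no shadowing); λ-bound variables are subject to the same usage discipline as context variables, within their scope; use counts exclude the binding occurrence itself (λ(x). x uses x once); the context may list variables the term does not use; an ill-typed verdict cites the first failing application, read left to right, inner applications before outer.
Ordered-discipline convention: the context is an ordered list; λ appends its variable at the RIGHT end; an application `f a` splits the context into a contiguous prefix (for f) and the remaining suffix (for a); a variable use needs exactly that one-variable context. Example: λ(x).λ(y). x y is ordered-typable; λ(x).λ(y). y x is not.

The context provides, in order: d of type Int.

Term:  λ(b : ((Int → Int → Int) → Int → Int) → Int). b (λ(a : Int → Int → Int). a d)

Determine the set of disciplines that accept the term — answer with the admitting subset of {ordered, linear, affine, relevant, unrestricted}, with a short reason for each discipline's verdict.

admitted by: linear, affine, relevant, unrestricted
usage: d: 1; b (λ-bound): 1; a (λ-bound): 1
use order (left to right): b, a, d
typing: well-typed at (((Int → Int → Int) → Int → Int) → Int) → Int
ordered: ✗, no contiguous prefix/suffix split fits b, a, d
linear: ✓, each of d, b, a used exactly once
affine: ✓, d, b, a: no repeats, contraction unneeded
relevant: ✓, d, b, a: all used, weakening unneeded
unrestricted: ✓, typability at (((Int → Int → Int) → Int → Int) → Int) → Int is all that's needed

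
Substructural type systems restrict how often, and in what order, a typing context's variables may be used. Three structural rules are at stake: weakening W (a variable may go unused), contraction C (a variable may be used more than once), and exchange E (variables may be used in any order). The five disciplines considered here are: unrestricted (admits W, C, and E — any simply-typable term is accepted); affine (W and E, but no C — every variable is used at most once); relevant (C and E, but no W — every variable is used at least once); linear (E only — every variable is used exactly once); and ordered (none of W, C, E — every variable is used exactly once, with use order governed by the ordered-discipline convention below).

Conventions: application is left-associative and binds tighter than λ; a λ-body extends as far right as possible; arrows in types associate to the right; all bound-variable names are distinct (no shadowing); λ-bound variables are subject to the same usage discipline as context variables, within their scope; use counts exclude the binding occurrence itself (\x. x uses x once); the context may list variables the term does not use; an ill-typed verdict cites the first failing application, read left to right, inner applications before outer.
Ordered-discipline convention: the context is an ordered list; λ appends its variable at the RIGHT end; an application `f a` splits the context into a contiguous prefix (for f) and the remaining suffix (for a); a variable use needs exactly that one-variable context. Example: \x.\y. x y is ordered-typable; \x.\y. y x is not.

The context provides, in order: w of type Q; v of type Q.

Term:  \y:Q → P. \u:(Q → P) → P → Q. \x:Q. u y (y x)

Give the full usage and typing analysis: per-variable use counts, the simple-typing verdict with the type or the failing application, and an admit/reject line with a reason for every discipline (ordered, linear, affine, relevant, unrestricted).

variable uses: w ×0; v ×0; y (λ-bound) ×2; u (λ-bound) ×1; x (λ-bound) ×1
use order (left to right): u, y, y, x
typing: well-typed — term : (Q → P) → ((Q → P) → P → Q) → Q → Q
ordered: ✗, uses contraction: y ×2; w, v never used (weakening)
linear: ✗, uses contraction: y ×2; w, v never used (weakening)
affine: ✗, uses contraction: y ×2
relevant: ✗, w, v never used (weakening)
unrestricted: ✓, simply typable at (Q → P) → ((Q → P) → P → Q) → Q → Q; W, C, E all held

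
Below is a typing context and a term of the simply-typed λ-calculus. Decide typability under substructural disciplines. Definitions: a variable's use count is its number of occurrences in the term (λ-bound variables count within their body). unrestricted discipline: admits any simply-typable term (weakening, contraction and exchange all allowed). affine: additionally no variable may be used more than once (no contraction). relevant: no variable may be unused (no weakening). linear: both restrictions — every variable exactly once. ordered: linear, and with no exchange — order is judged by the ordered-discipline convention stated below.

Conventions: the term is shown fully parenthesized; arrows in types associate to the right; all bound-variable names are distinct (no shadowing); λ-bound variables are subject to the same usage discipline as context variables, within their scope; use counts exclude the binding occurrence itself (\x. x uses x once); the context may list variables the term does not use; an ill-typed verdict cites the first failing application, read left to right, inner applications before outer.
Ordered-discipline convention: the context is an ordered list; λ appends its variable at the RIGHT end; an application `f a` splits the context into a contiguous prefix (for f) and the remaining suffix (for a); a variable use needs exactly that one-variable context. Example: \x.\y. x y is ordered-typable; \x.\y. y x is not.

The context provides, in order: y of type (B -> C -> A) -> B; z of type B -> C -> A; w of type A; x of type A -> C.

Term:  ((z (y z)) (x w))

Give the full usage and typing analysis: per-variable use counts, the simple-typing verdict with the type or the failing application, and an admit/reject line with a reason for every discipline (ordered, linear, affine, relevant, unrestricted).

use counts: y: 1, z: 2, w: 1, x: 1
left-to-right use order: z, y, z, x, w
typing: ✓ — A
ordered ✗ (needs contraction — z ×2)
linear ✗ (needs contraction — z ×2)
affine ✗ (needs contraction — z ×2)
relevant ✓ (y, z, w, x: all used, weakening unneeded)
unrestricted ✓ (well-typed at A; no restrictions here)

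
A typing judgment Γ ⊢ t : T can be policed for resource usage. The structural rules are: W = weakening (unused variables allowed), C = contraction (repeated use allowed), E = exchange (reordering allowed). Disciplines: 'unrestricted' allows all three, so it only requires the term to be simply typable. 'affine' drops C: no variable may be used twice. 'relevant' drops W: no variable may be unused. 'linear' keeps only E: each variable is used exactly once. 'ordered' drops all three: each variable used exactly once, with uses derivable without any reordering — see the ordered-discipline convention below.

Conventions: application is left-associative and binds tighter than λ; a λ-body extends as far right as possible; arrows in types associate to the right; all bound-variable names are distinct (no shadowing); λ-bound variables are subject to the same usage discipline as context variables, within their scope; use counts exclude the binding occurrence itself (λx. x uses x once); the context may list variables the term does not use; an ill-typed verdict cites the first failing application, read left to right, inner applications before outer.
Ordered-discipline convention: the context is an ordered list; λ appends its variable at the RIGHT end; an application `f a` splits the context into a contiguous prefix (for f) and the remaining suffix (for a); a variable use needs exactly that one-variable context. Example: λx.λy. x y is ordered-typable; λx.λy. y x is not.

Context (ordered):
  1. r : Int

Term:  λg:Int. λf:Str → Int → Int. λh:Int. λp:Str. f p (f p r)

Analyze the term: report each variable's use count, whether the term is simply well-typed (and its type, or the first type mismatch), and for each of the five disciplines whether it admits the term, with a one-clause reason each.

variable uses: r=1; g (bound)=0; f (bound)=2; h (bound)=0; p (bound)=2
uses in reading order: f, p, f, p, r
typing: well-typed at Int → (Str → Int → Int) → Int → Str → Int
ordered: ✗ — repeated use of f ×2, p ×2; unused: g, h — weakening required
linear: ✗ — repeated use of f ×2, p ×2; unused: g, h — weakening required
affine: ✗ — repeated use of f ×2, p ×2
relevant: ✗ — unused: g, h — weakening required
unrestricted: ✓ — type-checks (Int → (Str → Int → Int) → Int → Str → Int) and nothing is barred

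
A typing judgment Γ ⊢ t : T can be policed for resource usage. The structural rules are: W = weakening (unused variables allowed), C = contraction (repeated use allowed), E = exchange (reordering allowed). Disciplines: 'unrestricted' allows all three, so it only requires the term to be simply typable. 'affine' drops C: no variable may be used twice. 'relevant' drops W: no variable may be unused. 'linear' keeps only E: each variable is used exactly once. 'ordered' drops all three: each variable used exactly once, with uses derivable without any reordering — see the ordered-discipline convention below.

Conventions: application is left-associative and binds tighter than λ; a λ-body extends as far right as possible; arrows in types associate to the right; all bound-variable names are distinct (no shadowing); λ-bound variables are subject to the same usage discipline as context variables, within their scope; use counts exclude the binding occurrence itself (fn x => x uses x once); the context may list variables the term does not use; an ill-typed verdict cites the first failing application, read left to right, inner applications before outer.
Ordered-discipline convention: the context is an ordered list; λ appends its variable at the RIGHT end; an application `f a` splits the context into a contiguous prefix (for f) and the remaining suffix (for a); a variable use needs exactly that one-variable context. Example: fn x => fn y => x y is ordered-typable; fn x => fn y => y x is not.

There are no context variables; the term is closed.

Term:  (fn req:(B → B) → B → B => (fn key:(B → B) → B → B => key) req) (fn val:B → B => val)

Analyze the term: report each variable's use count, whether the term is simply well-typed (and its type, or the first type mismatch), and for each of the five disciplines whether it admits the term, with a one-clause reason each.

use counts: req [bound]=1, key [bound]=1, val [bound]=1
order of uses: key, req, val
typing: ✓ — (B → B) → B → B
ordered: ✓ — single-use (req, key, val), ordered derivation ok
linear: ✓ — single use per variable (req, key, val)
affine: ✓ — no duplicate uses among req, key, val
relevant: ✓ — req, key, val: all used, weakening unneeded
unrestricted: ✓ — typability at (B → B) → B → B is all that's needed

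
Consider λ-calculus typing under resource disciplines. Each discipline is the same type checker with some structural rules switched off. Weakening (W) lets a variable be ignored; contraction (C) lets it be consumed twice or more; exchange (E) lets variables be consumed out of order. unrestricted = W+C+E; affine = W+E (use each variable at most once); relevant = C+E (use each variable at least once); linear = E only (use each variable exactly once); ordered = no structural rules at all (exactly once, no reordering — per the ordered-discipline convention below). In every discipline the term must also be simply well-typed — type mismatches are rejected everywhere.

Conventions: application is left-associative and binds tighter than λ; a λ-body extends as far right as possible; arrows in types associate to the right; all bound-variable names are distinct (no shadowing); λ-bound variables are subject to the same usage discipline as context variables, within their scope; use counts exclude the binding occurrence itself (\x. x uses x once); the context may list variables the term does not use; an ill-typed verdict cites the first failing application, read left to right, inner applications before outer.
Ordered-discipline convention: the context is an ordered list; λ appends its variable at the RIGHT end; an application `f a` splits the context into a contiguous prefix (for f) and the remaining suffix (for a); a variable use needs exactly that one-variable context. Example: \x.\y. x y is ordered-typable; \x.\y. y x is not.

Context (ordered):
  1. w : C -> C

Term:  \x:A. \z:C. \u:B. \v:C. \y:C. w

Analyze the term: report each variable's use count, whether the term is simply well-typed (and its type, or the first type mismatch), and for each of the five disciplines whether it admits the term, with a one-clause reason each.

usage: w: 1, x (λ-bound): 0, z (λ-bound): 0, u (λ-bound): 0, v (λ-bound): 0, y (λ-bound): 0
uses in reading order: w
typing: ✓ — A -> C -> B -> C -> C -> C -> C
ordered: ✗ — x, z, u, v, y never used (weakening)
linear: ✗ — x, z, u, v, y never used (weakening)
affine: ✓ — w, x, z, u, v, y: no repeats, contraction unneeded
relevant: ✗ — x, z, u, v, y never used (weakening)
unrestricted: ✓ — well-typed at A -> C -> B -> C -> C -> C -> C; no restrictions here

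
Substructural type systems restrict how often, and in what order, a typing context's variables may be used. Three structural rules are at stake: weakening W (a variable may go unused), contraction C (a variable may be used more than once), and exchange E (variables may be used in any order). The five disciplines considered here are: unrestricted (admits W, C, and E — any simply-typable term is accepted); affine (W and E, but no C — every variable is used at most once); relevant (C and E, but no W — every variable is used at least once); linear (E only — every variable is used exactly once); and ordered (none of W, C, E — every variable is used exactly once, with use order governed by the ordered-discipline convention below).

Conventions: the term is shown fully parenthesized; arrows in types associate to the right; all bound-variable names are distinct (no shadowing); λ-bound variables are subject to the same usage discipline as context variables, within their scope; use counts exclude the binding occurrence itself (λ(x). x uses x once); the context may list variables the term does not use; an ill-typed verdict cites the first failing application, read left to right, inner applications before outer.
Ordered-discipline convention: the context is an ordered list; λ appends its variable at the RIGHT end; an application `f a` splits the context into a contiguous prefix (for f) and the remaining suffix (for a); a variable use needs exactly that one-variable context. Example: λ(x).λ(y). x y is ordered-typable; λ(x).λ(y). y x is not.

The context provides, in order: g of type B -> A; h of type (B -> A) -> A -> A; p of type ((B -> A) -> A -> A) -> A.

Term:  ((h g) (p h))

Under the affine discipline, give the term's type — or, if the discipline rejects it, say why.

not well-typed under affine — needs contraction — h ×2
variable uses: g ×1, h ×2, p ×1
uses in reading order: h, g, p, h
typing: ✓ — A
summary: ordered ✗, linear ✗, affine ✗, relevant ✓, unrestricted ✓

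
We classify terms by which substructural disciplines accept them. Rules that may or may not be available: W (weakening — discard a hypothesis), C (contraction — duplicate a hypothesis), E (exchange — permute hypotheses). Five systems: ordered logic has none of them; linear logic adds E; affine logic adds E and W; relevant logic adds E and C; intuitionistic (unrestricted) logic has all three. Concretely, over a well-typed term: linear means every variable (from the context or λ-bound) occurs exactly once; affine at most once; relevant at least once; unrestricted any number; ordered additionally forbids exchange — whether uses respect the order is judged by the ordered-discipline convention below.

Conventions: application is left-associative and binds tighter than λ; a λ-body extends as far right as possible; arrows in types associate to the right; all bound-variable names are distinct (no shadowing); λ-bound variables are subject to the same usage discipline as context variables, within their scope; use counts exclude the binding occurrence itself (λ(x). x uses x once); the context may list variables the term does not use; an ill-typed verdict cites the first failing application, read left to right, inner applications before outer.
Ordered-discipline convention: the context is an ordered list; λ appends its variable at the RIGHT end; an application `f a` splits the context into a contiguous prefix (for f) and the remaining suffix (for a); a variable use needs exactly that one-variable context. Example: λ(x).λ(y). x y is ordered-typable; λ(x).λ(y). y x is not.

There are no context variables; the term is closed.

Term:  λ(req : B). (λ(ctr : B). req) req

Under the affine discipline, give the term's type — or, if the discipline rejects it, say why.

not well-typed under affine — repeated use of req ×2
variable uses: req (bound): 2; ctr (bound): 0
left-to-right use order: req, req
typing: well-typed — term : B -> B
per-discipline verdicts: ordered ✗ | linear ✗ | affine ✗ | relevant ✗ | unrestricted ✓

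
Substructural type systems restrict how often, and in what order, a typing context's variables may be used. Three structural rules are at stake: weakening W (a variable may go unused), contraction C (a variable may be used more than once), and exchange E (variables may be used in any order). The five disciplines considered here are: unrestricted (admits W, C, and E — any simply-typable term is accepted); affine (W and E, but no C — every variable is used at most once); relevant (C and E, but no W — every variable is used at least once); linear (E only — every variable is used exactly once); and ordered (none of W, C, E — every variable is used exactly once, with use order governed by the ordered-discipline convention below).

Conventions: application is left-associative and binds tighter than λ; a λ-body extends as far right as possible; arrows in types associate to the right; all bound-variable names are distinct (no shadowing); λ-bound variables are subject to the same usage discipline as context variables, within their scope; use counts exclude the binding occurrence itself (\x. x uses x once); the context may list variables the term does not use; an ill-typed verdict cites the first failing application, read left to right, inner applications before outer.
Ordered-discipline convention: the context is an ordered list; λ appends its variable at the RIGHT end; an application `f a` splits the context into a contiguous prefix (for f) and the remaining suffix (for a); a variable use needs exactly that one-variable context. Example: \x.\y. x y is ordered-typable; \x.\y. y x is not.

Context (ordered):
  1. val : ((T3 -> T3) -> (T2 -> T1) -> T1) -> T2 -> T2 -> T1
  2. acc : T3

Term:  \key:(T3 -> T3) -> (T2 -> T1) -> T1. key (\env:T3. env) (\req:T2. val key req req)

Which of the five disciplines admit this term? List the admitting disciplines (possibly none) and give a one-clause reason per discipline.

accepted by: unrestricted
counts: val ×1, acc ×0, key [bound] ×2, env [bound] ×1, req [bound] ×2
left-to-right use order: key, env, val, key, req, req
typing: the term checks, with type ((T3 -> T3) -> (T2 -> T1) -> T1) -> T1
ordered ✗ (needs contraction — key ×2, req ×2; acc left unused)
linear ✗ (needs contraction — key ×2, req ×2; acc left unused)
affine ✗ (needs contraction — key ×2, req ×2)
relevant ✗ (acc left unused)
unrestricted ✓ (typability at ((T3 -> T3) -> (T2 -> T1) -> T1) -> T1 is all that's needed)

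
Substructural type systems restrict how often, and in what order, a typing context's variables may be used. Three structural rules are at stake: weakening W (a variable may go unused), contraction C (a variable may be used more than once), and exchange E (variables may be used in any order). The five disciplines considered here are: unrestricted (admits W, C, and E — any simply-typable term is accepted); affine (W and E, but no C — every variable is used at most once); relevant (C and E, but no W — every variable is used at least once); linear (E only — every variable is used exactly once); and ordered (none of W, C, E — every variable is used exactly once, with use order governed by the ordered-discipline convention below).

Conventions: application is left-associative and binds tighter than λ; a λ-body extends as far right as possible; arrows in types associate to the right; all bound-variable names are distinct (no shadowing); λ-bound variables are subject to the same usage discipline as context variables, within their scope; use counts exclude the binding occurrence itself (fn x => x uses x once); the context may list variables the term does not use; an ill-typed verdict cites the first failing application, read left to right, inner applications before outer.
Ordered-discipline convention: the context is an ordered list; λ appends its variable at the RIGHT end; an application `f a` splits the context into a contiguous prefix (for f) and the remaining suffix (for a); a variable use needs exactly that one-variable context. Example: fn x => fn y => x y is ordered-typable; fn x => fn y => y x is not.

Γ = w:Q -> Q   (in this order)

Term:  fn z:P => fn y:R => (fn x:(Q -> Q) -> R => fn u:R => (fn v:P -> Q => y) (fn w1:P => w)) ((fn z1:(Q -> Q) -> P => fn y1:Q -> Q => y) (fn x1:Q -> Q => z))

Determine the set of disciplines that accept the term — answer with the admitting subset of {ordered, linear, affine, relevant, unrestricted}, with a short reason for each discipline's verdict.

admitting disciplines: none
use counts: w ×1; z (λ-bound) ×1; y (λ-bound) ×2; x (λ-bound) ×0; u (λ-bound) ×0; v (λ-bound) ×0; w1 (λ-bound) ×0; z1 (λ-bound) ×0; y1 (λ-bound) ×0; x1 (λ-bound) ×0
uses in reading order: y, w, y, z
typing: ill-typed: argument of type P -> Q -> Q where P -> Q is required
ordered: ✗, fails simple typing
linear: ✗, a type mismatch blocks all five
affine: ✗, the type mismatch rejects it
relevant: ✗, not simply typable
unrestricted: ✗, fails simple typing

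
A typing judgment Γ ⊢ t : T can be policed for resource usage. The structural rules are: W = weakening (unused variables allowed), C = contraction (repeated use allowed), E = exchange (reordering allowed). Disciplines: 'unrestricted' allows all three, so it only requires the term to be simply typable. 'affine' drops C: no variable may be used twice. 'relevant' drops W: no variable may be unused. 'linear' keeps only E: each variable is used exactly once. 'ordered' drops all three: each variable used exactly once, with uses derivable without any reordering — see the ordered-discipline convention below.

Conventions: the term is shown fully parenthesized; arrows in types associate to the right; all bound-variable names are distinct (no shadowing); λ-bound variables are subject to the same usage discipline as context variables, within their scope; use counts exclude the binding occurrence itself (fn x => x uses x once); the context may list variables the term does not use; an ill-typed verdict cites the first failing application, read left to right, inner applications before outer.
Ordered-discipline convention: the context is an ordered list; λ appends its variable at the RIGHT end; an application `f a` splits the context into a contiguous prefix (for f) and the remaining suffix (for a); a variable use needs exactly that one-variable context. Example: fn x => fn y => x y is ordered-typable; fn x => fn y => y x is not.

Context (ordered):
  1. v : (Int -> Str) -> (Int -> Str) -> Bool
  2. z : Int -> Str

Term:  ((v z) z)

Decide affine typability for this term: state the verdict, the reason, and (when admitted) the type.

no — uses contraction: z ×2
variable uses: v ×1, z ×2
uses in reading order: v, z, z
typing: well-typed at Bool
summary: ordered ✗; linear ✗; affine ✗; relevant ✓; unrestricted ✓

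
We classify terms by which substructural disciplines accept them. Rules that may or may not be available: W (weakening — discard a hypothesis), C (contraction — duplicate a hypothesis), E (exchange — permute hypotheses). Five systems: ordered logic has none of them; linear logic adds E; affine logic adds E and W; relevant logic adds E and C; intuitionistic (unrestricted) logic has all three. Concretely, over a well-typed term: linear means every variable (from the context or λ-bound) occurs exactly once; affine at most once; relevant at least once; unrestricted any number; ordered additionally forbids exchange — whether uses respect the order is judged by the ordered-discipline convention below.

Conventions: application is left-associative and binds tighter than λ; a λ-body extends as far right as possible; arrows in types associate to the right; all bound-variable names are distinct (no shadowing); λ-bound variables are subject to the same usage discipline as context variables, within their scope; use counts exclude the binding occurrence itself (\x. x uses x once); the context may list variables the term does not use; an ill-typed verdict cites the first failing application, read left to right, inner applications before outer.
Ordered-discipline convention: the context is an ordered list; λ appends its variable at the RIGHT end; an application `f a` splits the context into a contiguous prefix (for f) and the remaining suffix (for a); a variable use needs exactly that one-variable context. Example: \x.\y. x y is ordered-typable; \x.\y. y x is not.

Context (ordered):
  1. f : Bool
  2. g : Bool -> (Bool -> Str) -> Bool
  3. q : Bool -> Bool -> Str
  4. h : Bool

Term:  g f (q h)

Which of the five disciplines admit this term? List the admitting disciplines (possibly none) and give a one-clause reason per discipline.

admitted by: linear, affine, relevant, unrestricted
variable uses: f: 1×; g: 1×; q: 1×; h: 1×
order of uses: g, f, q, h
typing: the term checks, with type Bool
ordered: ✗ — use order g, f, q, h needs exchange
linear: ✓ — single use per variable (f, g, q, h)
affine: ✓ — none of f, g, q, h used more than once
relevant: ✓ — none of f, g, q, h goes unused
unrestricted: ✓ — typability at Bool is all that's needed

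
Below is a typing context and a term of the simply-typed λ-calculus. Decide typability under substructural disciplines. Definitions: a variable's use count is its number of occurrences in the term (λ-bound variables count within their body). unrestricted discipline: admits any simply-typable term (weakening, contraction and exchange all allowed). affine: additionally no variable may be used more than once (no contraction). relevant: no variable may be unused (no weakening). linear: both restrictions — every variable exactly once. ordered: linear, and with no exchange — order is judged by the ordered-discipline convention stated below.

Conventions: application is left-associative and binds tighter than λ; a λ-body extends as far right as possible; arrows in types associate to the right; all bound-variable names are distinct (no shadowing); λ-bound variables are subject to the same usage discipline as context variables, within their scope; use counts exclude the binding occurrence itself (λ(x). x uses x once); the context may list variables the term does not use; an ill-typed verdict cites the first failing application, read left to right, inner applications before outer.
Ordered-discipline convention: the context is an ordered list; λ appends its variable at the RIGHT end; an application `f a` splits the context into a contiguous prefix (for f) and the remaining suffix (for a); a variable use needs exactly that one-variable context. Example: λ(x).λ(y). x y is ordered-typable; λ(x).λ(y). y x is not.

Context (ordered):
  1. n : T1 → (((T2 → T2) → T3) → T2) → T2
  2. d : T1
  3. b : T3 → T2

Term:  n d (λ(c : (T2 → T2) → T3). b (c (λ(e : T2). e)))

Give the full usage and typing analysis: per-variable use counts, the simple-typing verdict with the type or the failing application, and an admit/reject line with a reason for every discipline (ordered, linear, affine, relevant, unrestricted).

usage: n: 1; d: 1; b: 1; c [bound]: 1; e [bound]: 1
uses in reading order: n, d, b, c, e
typing: well-typed at T2
ordered ✓ (n, d, b, c, e: once each, no exchange needed)
linear ✓ (n, d, b, c, e: one use apiece)
affine ✓ (no duplicate uses among n, d, b, c, e)
relevant ✓ (every one of n, d, b, c, e appears)
unrestricted ✓ (well-typed at T2; no restrictions here)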